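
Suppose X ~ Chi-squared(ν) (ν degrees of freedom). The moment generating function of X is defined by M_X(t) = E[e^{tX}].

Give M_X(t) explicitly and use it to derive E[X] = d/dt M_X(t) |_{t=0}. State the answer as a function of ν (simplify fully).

E[X] = M′(0) = ν

M_X(t) = (1 - 2*t)^(-ν/2)
M′(t) = -ν/(2*t*(1 - 2*t)^(ν/2) - (1 - 2*t)^(ν/2))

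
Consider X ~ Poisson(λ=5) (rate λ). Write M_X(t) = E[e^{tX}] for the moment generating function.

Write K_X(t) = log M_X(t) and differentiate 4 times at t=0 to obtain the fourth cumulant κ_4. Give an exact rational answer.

M_X(t) = e^(5*e^(t) - 5)
K_X(t) = log M_X(t) = 5*e^(t) - 5
D^4[K](t) = 5*e^(t)

κ_4 = D^4[K](0) = 5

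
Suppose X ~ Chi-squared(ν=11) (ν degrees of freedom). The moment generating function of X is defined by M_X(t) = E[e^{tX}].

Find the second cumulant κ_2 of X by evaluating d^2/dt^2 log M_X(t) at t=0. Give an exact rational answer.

M_X(t) = (1 - 2*t)^(-11/2)
K_X(t) = log M_X(t) = -11*log(1 - 2*t)/2
dK/dt = -11/(2*t - 1)
d^2K/dt^2 = 22/(4*t^2 - 4*t + 1)

κ_2 = d^2K/dt^2 |_{t=0} = 22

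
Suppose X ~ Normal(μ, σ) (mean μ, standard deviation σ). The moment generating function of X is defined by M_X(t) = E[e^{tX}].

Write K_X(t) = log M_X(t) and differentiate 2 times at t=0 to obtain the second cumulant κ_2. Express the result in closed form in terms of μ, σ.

M_X(t) = e^(μ*t + σ^2*t^2/2)
K_X(t) = log M_X(t) = μ*t + σ^2*t^2/2
D^2[K](t) = σ^2

κ_2 = D^2[K](0) = σ^2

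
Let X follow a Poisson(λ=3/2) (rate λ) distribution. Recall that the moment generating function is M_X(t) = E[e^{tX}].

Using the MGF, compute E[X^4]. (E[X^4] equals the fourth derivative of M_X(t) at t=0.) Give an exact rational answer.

M_X(t) = e^(3*e^(t)/2 - 3/2)
M^(4)(t) = (81*e^(4*t)*e^(3*e^(t)/2) + 324*e^(3*t)*e^(3*e^(t)/2) + 252*e^(2*t)*e^(3*e^(t)/2) + 24*e^(t)*e^(3*e^(t)/2))*e^(-3/2)/16

E[X^4] = M^(4)(0) = 681/16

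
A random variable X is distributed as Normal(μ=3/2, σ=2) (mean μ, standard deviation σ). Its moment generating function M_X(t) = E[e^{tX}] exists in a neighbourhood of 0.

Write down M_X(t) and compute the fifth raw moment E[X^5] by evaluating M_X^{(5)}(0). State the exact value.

M_X(t) = e^(2*t^2 + 3*t/2)
dM/dt = 4*t*e^(3*t/2)*e^(2*t^2) + 3*e^(3*t/2)*e^(2*t^2)/2
d^2M/dt^2 = 16*t^2*e^(3*t/2)*e^(2*t^2) + 12*t*e^(3*t/2)*e^(2*t^2) + 25*e^(3*t/2)*e^(2*t^2)/4
d^3M/dt^3 = 64*t^3*e^(3*t/2)*e^(2*t^2) + 72*t^2*e^(3*t/2)*e^(2*t^2) + 75*t*e^(3*t/2)*e^(2*t^2) + 171*e^(3*t/2)*e^(2*t^2)/8
d^4M/dt^4 = 256*t^4*e^(3*t/2)*e^(2*t^2) + 384*t^3*e^(3*t/2)*e^(2*t^2) + 600*t^2*e^(3*t/2)*e^(2*t^2) + 342*t*e^(3*t/2)*e^(2*t^2) + 1713*e^(3*t/2)*e^(2*t^2)/16

E[X^5] = d^5M/dt^5 |_{t=0} = 16083/32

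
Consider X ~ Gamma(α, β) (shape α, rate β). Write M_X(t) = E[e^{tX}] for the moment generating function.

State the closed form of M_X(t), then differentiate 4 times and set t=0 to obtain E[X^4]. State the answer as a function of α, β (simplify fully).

E[X^4] = M′′′′(0) = α*(α^3 + 6*α^2 + 11*α + 6)/β^4

M_X(t) = (β/(β - t))^α
M′(t) = -α*β^α*(1/(β - t))^α/(-β + t)
M′′(t) = (α^2*β^α*(1/(β - t))^α + α*β^α*(1/(β - t))^α)/(β^2 - 2*β*t + t^2)
M′′′(t) = (-α^3*β^α*(1/(β - t))^α - 3*α^2*β^α*(1/(β - t))^α - 2*α*β^α*(1/(β - t))^α)/(-β^3 + 3*β^2*t - 3*β*t^2 + t^3)
M′′′′(t) = (α^4*β^α*(1/(β - t))^α + 6*α^3*β^α*(1/(β - t))^α + 11*α^2*β^α*(1/(β - t))^α + 6*α*β^α*(1/(β - t))^α)/(β^4 - 4*β^3*t + 6*β^2*t^2 - 4*β*t^3 + t^4)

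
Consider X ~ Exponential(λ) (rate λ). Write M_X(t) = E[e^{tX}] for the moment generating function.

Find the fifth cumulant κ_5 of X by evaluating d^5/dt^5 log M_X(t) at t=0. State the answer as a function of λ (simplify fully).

M_X(t) = λ/(λ - t)
K_X(t) = log M_X(t) = log(λ) - log(λ - t)
D^5[K](t) = -24/(-λ^5 + 5*λ^4*t - 10*λ^3*t^2 + 10*λ^2*t^3 - 5*λ*t^4 + t^5)

κ_5 = D^5[K](0) = 24/λ^5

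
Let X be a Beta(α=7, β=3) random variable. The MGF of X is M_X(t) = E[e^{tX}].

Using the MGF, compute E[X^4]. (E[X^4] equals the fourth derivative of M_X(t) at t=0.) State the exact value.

E[X^4] = D^4[M](0) = 42/143

M_X(t) = ₁F₁(7; 10; t)
D^4[M](t) = 42*₁F₁(11; 14; t)/143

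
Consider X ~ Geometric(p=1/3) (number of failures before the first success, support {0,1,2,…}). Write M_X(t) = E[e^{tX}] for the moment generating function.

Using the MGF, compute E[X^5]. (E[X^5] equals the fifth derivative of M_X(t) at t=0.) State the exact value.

E[X^5] = D^5[M](0) = 9002

M_X(t) = 1/(3*(1 - 2*e^(t)/3))
D^5[M](t) = (32*e^(5*t) + 1248*e^(4*t) + 4752*e^(3*t) + 2808*e^(2*t) + 162*e^(t))/(64*e^(6*t) - 576*e^(5*t) + 2160*e^(4*t) - 4320*e^(3*t) + 4860*e^(2*t) - 2916*e^(t) + 729)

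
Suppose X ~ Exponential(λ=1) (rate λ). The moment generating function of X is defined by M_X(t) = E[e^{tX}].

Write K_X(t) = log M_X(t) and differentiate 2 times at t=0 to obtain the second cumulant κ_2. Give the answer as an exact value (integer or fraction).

κ_2 = d^2K/dt^2 |_{t=0} = 1

M_X(t) = 1/(1 - t)
K_X(t) = log M_X(t) = -log(1 - t)
dK/dt = -1/(t - 1)
d^2K/dt^2 = 1/(t^2 - 2*t + 1)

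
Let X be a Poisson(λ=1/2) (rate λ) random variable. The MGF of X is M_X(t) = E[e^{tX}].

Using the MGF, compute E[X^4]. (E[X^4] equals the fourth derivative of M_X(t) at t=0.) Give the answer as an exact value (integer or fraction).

M_X(t) = e^(e^(t)/2 - 1/2)
M′(t) = e^(-1/2)*e^(t)*e^(e^(t)/2)/2
M′′(t) = (e^(2*t)*e^(e^(t)/2) + 2*e^(t)*e^(e^(t)/2))*e^(-1/2)/4
M′′′(t) = (e^(3*t)*e^(e^(t)/2) + 6*e^(2*t)*e^(e^(t)/2) + 4*e^(t)*e^(e^(t)/2))*e^(-1/2)/8
M′′′′(t) = (e^(4*t)*e^(e^(t)/2) + 12*e^(3*t)*e^(e^(t)/2) + 28*e^(2*t)*e^(e^(t)/2) + 8*e^(t)*e^(e^(t)/2))*e^(-1/2)/16

E[X^4] = M′′′′(0) = 49/16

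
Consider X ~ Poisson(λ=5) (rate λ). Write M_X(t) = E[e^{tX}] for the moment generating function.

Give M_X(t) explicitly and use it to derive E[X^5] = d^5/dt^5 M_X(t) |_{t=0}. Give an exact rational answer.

M_X(t) = e^(5*e^(t) - 5)
M^(5)(t) = (3125*e^(5*t)*e^(5*e^(t)) + 6250*e^(4*t)*e^(5*e^(t)) + 3125*e^(3*t)*e^(5*e^(t)) + 375*e^(2*t)*e^(5*e^(t)) + 5*e^(t)*e^(5*e^(t)))*e^(-5)

E[X^5] = M^(5)(0) = 12880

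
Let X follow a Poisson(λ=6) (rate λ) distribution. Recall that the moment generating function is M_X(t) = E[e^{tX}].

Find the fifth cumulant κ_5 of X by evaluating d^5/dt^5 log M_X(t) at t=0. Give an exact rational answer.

M_X(t) = e^(6*e^(t) - 6)
K_X(t) = log M_X(t) = 6*e^(t) - 6
K^(5)(t) = 6*e^(t)

κ_5 = K^(5)(0) = 6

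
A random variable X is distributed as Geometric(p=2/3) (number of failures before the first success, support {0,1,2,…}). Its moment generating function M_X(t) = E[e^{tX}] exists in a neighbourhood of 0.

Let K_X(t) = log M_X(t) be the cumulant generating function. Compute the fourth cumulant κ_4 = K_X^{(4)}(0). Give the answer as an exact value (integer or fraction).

M_X(t) = 2/(3*(1 - e^(t)/3))
K_X(t) = log M_X(t) = -log(1 - e^(t)/3) - log(3) + log(2)
K′(t) = -e^(t)/(e^(t) - 3)
K′′(t) = 3*e^(t)/(e^(2*t) - 6*e^(t) + 9)
K′′′(t) = (-3*e^(2*t) - 9*e^(t))/(e^(3*t) - 9*e^(2*t) + 27*e^(t) - 27)
K′′′′(t) = (3*e^(3*t) + 36*e^(2*t) + 27*e^(t))/(e^(4*t) - 12*e^(3*t) + 54*e^(2*t) - 108*e^(t) + 81)

κ_4 = K′′′′(0) = 33/8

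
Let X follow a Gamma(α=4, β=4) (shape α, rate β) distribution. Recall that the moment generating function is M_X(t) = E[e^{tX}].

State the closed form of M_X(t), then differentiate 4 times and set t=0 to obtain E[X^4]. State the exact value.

M_X(t) = 256/(4 - t)^4
D^4[M](t) = 215040/(t^8 - 32*t^7 + 448*t^6 - 3584*t^5 + 17920*t^4 - 57344*t^3 + 114688*t^2 - 131072*t + 65536)

E[X^4] = D^4[M](0) = 105/32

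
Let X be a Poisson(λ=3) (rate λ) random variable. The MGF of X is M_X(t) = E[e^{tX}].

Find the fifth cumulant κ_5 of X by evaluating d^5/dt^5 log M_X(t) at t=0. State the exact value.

κ_5 = d^5K/dt^5 |_{t=0} = 3

M_X(t) = e^(3*e^(t) - 3)
K_X(t) = log M_X(t) = 3*e^(t) - 3
dK/dt = 3*e^(t)
d^2K/dt^2 = 3*e^(t)
d^3K/dt^3 = 3*e^(t)
d^4K/dt^4 = 3*e^(t)
d^5K/dt^5 = 3*e^(t)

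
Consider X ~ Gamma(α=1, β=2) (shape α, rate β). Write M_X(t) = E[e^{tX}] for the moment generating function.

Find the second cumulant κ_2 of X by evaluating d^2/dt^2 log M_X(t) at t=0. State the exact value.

κ_2 = K′′(0) = 1/4

M_X(t) = 2/(2 - t)
K_X(t) = log M_X(t) = -log(2 - t) + log(2)
K′(t) = -1/(t - 2)
K′′(t) = 1/(t^2 - 4*t + 4)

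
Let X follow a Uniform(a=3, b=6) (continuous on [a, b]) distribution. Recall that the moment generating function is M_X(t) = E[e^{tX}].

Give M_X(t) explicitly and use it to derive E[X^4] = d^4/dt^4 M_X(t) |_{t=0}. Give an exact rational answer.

E[X^4] = M^(4)(0) = 2511/5

M_X(t) = (e^(6*t) - e^(3*t))/(3*t)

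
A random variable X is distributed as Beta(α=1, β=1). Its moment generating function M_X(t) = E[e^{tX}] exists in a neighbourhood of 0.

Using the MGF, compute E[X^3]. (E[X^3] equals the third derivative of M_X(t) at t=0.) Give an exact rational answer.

M_X(t) = ₁F₁(1; 2; t)
M^(3)(t) = ₁F₁(4; 5; t)/4

E[X^3] = M^(3)(0) = 1/4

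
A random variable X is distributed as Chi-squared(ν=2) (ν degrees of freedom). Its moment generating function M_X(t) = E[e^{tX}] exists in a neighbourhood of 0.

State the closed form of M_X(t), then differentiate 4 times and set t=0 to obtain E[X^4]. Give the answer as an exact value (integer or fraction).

M_X(t) = 1/(1 - 2*t)
M^(4)(t) = -384/(32*t^5 - 80*t^4 + 80*t^3 - 40*t^2 + 10*t - 1)

E[X^4] = M^(4)(0) = 384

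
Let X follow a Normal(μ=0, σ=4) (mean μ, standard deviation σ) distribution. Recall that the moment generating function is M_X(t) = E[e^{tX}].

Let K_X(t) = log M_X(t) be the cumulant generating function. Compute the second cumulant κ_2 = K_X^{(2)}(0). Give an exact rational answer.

κ_2 = K′′(0) = 16

M_X(t) = e^(8*t^2)
K_X(t) = log M_X(t) = 8*t^2
K′(t) = 16*t
K′′(t) = 16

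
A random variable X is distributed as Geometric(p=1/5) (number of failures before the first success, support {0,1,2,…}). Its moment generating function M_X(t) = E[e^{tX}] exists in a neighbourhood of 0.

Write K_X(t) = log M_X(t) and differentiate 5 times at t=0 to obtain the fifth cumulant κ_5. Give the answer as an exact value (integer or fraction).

M_X(t) = 1/(5*(1 - 4*e^(t)/5))
K_X(t) = log M_X(t) = -log(1 - 4*e^(t)/5) - log(5)
dK/dt = -4*e^(t)/(4*e^(t) - 5)
d^2K/dt^2 = 20*e^(t)/(16*e^(2*t) - 40*e^(t) + 25)
d^3K/dt^3 = (-80*e^(2*t) - 100*e^(t))/(64*e^(3*t) - 240*e^(2*t) + 300*e^(t) - 125)
d^4K/dt^4 = (320*e^(3*t) + 1600*e^(2*t) + 500*e^(t))/(256*e^(4*t) - 1280*e^(3*t) + 2400*e^(2*t) - 2000*e^(t) + 625)
d^5K/dt^5 = (-1280*e^(4*t) - 17600*e^(3*t) - 22000*e^(2*t) - 2500*e^(t))/(1024*e^(5*t) - 6400*e^(4*t) + 16000*e^(3*t) - 20000*e^(2*t) + 12500*e^(t) - 3125)

κ_5 = d^5K/dt^5 |_{t=0} = 43380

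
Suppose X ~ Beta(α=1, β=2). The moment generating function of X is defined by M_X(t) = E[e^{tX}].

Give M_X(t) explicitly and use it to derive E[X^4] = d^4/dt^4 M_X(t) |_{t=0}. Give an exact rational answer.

E[X^4] = M′′′′(0) = 1/15

M_X(t) = ₁F₁(1; 3; t)
M′(t) = ₁F₁(2; 4; t)/3
M′′(t) = ₁F₁(3; 5; t)/6
M′′′(t) = ₁F₁(4; 6; t)/10
M′′′′(t) = ₁F₁(5; 7; t)/15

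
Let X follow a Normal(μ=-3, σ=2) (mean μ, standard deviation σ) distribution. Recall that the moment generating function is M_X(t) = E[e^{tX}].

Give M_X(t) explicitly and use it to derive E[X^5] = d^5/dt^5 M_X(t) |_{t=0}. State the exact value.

M_X(t) = e^(2*t^2 - 3*t)
D^5[M](t) = (1024*t^5*e^(2*t^2) - 3840*t^4*e^(2*t^2) + 8320*t^3*e^(2*t^2) - 10080*t^2*e^(2*t^2) + 6900*t*e^(2*t^2) - 2043*e^(2*t^2))*e^(-3*t)

E[X^5] = D^5[M](0) = -2043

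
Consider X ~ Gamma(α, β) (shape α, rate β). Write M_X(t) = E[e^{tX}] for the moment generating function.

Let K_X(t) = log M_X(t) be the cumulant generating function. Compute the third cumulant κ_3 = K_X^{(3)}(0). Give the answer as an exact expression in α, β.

M_X(t) = (β/(β - t))^α
K_X(t) = log M_X(t) = α*(log(β) - log(β - t))
dK/dt = -α/(-β + t)
d^2K/dt^2 = α/(β^2 - 2*β*t + t^2)
d^3K/dt^3 = -2*α/(-β^3 + 3*β^2*t - 3*β*t^2 + t^3)

κ_3 = d^3K/dt^3 |_{t=0} = 2*α/β^3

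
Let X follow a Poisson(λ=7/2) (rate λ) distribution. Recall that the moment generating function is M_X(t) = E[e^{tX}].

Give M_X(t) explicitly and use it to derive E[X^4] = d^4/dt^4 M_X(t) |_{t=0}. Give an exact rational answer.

M_X(t) = e^(7*e^(t)/2 - 7/2)
D^4[M](t) = (2401*e^(4*t)*e^(7*e^(t)/2) + 4116*e^(3*t)*e^(7*e^(t)/2) + 1372*e^(2*t)*e^(7*e^(t)/2) + 56*e^(t)*e^(7*e^(t)/2))*e^(-7/2)/16

E[X^4] = D^4[M](0) = 7945/16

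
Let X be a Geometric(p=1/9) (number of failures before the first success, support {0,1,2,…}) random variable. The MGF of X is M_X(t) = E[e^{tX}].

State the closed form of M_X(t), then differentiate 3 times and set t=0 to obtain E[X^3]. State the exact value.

M_X(t) = 1/(9*(1 - 8*e^(t)/9))
M′(t) = 8*e^(t)/(64*e^(2*t) - 144*e^(t) + 81)
M′′(t) = (-64*e^(2*t) - 72*e^(t))/(512*e^(3*t) - 1728*e^(2*t) + 1944*e^(t) - 729)
M′′′(t) = (512*e^(3*t) + 2304*e^(2*t) + 648*e^(t))/(4096*e^(4*t) - 18432*e^(3*t) + 31104*e^(2*t) - 23328*e^(t) + 6561)

E[X^3] = M′′′(0) = 3464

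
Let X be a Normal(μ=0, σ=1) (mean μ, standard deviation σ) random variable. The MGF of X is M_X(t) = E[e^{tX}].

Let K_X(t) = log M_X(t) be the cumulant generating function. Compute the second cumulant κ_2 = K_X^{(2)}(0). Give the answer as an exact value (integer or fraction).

κ_2 = K^(2)(0) = 1

M_X(t) = e^(t^2/2)
K_X(t) = log M_X(t) = t^2/2
K^(2)(t) = 1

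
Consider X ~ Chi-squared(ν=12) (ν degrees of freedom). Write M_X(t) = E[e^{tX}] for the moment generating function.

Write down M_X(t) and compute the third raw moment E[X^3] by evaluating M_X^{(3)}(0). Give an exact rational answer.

M_X(t) = (1 - 2*t)^(-6)
M^(3)(t) = -2688/(512*t^9 - 2304*t^8 + 4608*t^7 - 5376*t^6 + 4032*t^5 - 2016*t^4 + 672*t^3 - 144*t^2 + 18*t - 1)

E[X^3] = M^(3)(0) = 2688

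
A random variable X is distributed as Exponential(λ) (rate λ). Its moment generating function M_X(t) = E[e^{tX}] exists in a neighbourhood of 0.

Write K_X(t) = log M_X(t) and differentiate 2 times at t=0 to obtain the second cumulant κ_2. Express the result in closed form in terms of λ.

M_X(t) = λ/(λ - t)
K_X(t) = log M_X(t) = log(λ) - log(λ - t)
K′(t) = -1/(-λ + t)
K′′(t) = 1/(λ^2 - 2*λ*t + t^2)

κ_2 = K′′(0) = λ^(-2)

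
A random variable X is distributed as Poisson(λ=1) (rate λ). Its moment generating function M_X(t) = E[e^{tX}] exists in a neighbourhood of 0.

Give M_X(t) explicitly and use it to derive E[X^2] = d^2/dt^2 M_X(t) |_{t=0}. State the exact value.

E[X^2] = d^2M/dt^2 |_{t=0} = 2

M_X(t) = e^(e^(t) - 1)
dM/dt = e^(-1)*e^(t)*e^(e^(t))
d^2M/dt^2 = (e^(2*t)*e^(e^(t)) + e^(t)*e^(e^(t)))*e^(-1)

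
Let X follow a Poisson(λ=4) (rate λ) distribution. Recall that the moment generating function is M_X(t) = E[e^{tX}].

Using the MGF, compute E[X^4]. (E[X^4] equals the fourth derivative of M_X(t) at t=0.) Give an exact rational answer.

E[X^4] = D^4[M](0) = 756

M_X(t) = e^(4*e^(t) - 4)
D^4[M](t) = (256*e^(4*t)*e^(4*e^(t)) + 384*e^(3*t)*e^(4*e^(t)) + 112*e^(2*t)*e^(4*e^(t)) + 4*e^(t)*e^(4*e^(t)))*e^(-4)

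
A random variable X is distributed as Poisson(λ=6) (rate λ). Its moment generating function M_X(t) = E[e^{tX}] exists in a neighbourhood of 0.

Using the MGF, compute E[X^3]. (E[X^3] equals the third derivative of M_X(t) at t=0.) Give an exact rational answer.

E[X^3] = M^(3)(0) = 330

M_X(t) = e^(6*e^(t) - 6)
M^(3)(t) = (216*e^(3*t)*e^(6*e^(t)) + 108*e^(2*t)*e^(6*e^(t)) + 6*e^(t)*e^(6*e^(t)))*e^(-6)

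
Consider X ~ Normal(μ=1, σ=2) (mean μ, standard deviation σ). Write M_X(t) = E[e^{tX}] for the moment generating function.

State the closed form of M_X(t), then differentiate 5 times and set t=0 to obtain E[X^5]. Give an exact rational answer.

M_X(t) = e^(2*t^2 + t)
D^5[M](t) = 1024*t^5*e^(t)*e^(2*t^2) + 1280*t^4*e^(t)*e^(2*t^2) + 3200*t^3*e^(t)*e^(2*t^2) + 2080*t^2*e^(t)*e^(2*t^2) + 1460*t*e^(t)*e^(2*t^2) + 281*e^(t)*e^(2*t^2)

E[X^5] = D^5[M](0) = 281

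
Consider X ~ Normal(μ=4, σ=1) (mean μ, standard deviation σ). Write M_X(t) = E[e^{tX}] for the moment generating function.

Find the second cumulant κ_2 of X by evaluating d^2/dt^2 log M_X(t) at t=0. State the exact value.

κ_2 = d^2K/dt^2 |_{t=0} = 1

M_X(t) = e^(t^2/2 + 4*t)
K_X(t) = log M_X(t) = t^2/2 + 4*t
dK/dt = t + 4
d^2K/dt^2 = 1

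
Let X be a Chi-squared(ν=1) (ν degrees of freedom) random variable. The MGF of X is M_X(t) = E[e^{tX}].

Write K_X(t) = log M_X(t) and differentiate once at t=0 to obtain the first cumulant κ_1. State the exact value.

M_X(t) = 1/√(1 - 2*t)
K_X(t) = log M_X(t) = -log(1 - 2*t)/2
D[K](t) = -1/(2*t - 1)

κ_1 = D[K](0) = 1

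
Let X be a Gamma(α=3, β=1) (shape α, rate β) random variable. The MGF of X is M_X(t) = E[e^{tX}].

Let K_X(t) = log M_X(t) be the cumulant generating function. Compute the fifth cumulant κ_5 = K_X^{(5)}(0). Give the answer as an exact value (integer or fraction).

M_X(t) = (1 - t)^(-3)
K_X(t) = log M_X(t) = -3*log(1 - t)
D^5[K](t) = -72/(t^5 - 5*t^4 + 10*t^3 - 10*t^2 + 5*t - 1)

κ_5 = D^5[K](0) = 72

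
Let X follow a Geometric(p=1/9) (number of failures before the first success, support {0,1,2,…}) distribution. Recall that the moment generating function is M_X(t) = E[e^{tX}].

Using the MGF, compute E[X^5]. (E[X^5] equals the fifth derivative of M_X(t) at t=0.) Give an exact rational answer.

M_X(t) = 1/(9*(1 - 8*e^(t)/9))

E[X^5] = M^(5)(0) = 4993928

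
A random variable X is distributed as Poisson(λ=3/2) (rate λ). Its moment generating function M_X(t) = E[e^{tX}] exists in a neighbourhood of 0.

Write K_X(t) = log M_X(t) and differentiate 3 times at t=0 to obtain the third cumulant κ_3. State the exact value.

M_X(t) = e^(3*e^(t)/2 - 3/2)
K_X(t) = log M_X(t) = 3*e^(t)/2 - 3/2
dK/dt = 3*e^(t)/2
d^2K/dt^2 = 3*e^(t)/2
d^3K/dt^3 = 3*e^(t)/2

κ_3 = d^3K/dt^3 |_{t=0} = 3/2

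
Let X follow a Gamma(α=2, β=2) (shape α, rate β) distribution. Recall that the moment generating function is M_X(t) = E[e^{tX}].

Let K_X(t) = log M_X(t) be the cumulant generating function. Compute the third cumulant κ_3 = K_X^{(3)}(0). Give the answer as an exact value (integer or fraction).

M_X(t) = 4/(2 - t)^2
K_X(t) = log M_X(t) = -2*log(2 - t) + 2*log(2)
D^3[K](t) = -4/(t^3 - 6*t^2 + 12*t - 8)

κ_3 = D^3[K](0) = 1/2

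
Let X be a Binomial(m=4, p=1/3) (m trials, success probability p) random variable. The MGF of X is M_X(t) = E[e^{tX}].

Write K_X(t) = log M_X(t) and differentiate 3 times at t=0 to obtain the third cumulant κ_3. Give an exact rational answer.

M_X(t) = (e^(t)/3 + 2/3)^4
K_X(t) = log M_X(t) = 4*log(e^(t)/3 + 2/3)
dK/dt = 4*e^(t)/(e^(t) + 2)
d^2K/dt^2 = 8*e^(t)/(e^(2*t) + 4*e^(t) + 4)
d^3K/dt^3 = (-8*e^(2*t) + 16*e^(t))/(e^(3*t) + 6*e^(2*t) + 12*e^(t) + 8)

κ_3 = d^3K/dt^3 |_{t=0} = 8/27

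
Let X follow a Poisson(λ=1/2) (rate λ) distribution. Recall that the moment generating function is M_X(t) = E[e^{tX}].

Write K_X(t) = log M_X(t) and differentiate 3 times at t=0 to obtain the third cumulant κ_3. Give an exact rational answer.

M_X(t) = e^(e^(t)/2 - 1/2)
K_X(t) = log M_X(t) = e^(t)/2 - 1/2
D^3[K](t) = e^(t)/2

κ_3 = D^3[K](0) = 1/2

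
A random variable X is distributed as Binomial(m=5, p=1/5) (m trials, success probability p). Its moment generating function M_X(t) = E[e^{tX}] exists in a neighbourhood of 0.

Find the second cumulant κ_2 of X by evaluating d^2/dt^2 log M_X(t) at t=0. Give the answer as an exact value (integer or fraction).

M_X(t) = (e^(t)/5 + 4/5)^5
K_X(t) = log M_X(t) = 5*log(e^(t)/5 + 4/5)
K′(t) = 5*e^(t)/(e^(t) + 4)
K′′(t) = 20*e^(t)/(e^(2*t) + 8*e^(t) + 16)

κ_2 = K′′(0) = 4/5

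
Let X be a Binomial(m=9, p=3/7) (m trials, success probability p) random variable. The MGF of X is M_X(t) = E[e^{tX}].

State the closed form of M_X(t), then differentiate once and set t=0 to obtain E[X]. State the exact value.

M_X(t) = (3*e^(t)/7 + 4/7)^9

E[X] = D[M](0) = 27/7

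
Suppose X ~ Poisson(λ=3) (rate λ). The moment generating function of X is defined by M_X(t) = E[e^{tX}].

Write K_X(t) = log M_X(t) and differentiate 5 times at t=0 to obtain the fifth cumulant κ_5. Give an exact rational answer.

M_X(t) = e^(3*e^(t) - 3)
K_X(t) = log M_X(t) = 3*e^(t) - 3
dK/dt = 3*e^(t)
d^2K/dt^2 = 3*e^(t)
d^3K/dt^3 = 3*e^(t)
d^4K/dt^4 = 3*e^(t)
d^5K/dt^5 = 3*e^(t)

κ_5 = d^5K/dt^5 |_{t=0} = 3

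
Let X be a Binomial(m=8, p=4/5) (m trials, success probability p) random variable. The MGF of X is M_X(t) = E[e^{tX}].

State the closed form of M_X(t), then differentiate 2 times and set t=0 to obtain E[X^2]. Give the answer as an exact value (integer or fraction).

E[X^2] = D^2[M](0) = 1056/25

M_X(t) = (4*e^(t)/5 + 1/5)^8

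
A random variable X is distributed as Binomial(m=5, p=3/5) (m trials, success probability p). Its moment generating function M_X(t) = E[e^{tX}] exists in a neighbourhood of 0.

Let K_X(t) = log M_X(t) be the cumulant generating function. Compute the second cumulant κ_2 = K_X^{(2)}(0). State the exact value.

M_X(t) = (3*e^(t)/5 + 2/5)^5
K_X(t) = log M_X(t) = 5*log(3*e^(t)/5 + 2/5)
K^(2)(t) = 30*e^(t)/(9*e^(2*t) + 12*e^(t) + 4)

κ_2 = K^(2)(0) = 6/5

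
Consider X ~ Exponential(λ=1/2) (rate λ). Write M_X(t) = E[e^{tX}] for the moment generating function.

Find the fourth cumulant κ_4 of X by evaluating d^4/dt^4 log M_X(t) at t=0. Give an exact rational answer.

κ_4 = d^4K/dt^4 |_{t=0} = 96

M_X(t) = 1/(2*(1/2 - t))
K_X(t) = log M_X(t) = -log(1/2 - t) - log(2)
dK/dt = -2/(2*t - 1)
d^2K/dt^2 = 4/(4*t^2 - 4*t + 1)
d^3K/dt^3 = -16/(8*t^3 - 12*t^2 + 6*t - 1)
d^4K/dt^4 = 96/(16*t^4 - 32*t^3 + 24*t^2 - 8*t + 1)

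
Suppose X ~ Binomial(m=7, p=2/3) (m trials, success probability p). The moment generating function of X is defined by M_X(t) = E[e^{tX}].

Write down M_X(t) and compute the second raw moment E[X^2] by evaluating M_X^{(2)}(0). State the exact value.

E[X^2] = D^2[M](0) = 70/3

M_X(t) = (2*e^(t)/3 + 1/3)^7
D^2[M](t) = 6272*e^(7*t)/2187 + 1792*e^(6*t)/243 + 5600*e^(5*t)/729 + 8960*e^(4*t)/2187 + 280*e^(3*t)/243 + 112*e^(2*t)/729 + 14*e^(t)/2187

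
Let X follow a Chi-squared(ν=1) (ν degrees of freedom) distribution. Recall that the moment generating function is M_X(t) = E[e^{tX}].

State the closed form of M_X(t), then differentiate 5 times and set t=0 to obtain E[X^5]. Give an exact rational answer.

M_X(t) = 1/√(1 - 2*t)
M^(5)(t) = -945/(32*t^5*√(1 - 2*t) - 80*t^4*√(1 - 2*t) + 80*t^3*√(1 - 2*t) - 40*t^2*√(1 - 2*t) + 10*t*√(1 - 2*t) - √(1 - 2*t))

E[X^5] = M^(5)(0) = 945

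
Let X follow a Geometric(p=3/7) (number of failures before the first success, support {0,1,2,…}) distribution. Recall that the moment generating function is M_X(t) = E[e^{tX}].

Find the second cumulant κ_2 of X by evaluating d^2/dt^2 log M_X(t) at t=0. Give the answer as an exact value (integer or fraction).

M_X(t) = 3/(7*(1 - 4*e^(t)/7))
K_X(t) = log M_X(t) = -log(1 - 4*e^(t)/7) - log(7) + log(3)
K^(2)(t) = 28*e^(t)/(16*e^(2*t) - 56*e^(t) + 49)

κ_2 = K^(2)(0) = 28/9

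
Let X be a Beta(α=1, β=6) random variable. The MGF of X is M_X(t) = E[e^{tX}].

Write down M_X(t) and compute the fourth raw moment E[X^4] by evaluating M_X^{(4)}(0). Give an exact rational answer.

M_X(t) = ₁F₁(1; 7; t)
D^4[M](t) = ₁F₁(5; 11; t)/210

E[X^4] = D^4[M](0) = 1/210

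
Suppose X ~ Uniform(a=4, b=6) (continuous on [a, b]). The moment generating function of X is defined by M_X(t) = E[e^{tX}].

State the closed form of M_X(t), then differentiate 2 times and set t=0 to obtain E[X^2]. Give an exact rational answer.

M_X(t) = (e^(6*t) - e^(4*t))/(2*t)
M^(2)(t) = (18*t^2*e^(6*t) - 8*t^2*e^(4*t) - 6*t*e^(6*t) + 4*t*e^(4*t) + e^(6*t) - e^(4*t))/t^3

E[X^2] = M^(2)(0) = 76/3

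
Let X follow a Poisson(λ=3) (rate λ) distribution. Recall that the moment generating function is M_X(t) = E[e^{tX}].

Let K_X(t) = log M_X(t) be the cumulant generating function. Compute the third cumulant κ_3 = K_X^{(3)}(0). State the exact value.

M_X(t) = e^(3*e^(t) - 3)
K_X(t) = log M_X(t) = 3*e^(t) - 3
dK/dt = 3*e^(t)
d^2K/dt^2 = 3*e^(t)
d^3K/dt^3 = 3*e^(t)

κ_3 = d^3K/dt^3 |_{t=0} = 3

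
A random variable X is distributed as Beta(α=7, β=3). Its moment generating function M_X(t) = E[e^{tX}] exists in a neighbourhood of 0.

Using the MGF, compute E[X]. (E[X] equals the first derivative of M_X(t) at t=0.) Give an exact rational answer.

E[X] = M^(1)(0) = 7/10

M_X(t) = ₁F₁(7; 10; t)
M^(1)(t) = 7*₁F₁(8; 11; t)/10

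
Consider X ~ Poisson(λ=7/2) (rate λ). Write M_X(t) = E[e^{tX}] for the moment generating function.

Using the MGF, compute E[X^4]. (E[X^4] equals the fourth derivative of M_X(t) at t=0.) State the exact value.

E[X^4] = d^4M/dt^4 |_{t=0} = 7945/16

M_X(t) = e^(7*e^(t)/2 - 7/2)
dM/dt = 7*e^(-7/2)*e^(t)*e^(7*e^(t)/2)/2
d^2M/dt^2 = (49*e^(2*t)*e^(7*e^(t)/2) + 14*e^(t)*e^(7*e^(t)/2))*e^(-7/2)/4
d^3M/dt^3 = (343*e^(3*t)*e^(7*e^(t)/2) + 294*e^(2*t)*e^(7*e^(t)/2) + 28*e^(t)*e^(7*e^(t)/2))*e^(-7/2)/8
d^4M/dt^4 = (2401*e^(4*t)*e^(7*e^(t)/2) + 4116*e^(3*t)*e^(7*e^(t)/2) + 1372*e^(2*t)*e^(7*e^(t)/2) + 56*e^(t)*e^(7*e^(t)/2))*e^(-7/2)/16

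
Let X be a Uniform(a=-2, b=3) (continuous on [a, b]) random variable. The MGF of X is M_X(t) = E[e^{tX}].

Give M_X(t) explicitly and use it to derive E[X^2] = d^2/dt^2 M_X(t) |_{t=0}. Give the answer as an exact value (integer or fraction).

E[X^2] = M′′(0) = 7/3

M_X(t) = (e^(3*t) - e^(-2*t))/(5*t)
M′(t) = (3*t*e^(5*t) + 2*t - e^(5*t) + 1)*e^(-2*t)/(5*t^2)
M′′(t) = (9*t^2*e^(5*t) - 4*t^2 - 6*t*e^(5*t) - 4*t + 2*e^(5*t) - 2)*e^(-2*t)/(5*t^3)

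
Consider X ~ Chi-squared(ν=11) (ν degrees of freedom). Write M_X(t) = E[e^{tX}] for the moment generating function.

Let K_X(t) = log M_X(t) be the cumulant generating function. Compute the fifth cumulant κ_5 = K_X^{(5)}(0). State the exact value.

M_X(t) = (1 - 2*t)^(-11/2)
K_X(t) = log M_X(t) = -11*log(1 - 2*t)/2
dK/dt = -11/(2*t - 1)
d^2K/dt^2 = 22/(4*t^2 - 4*t + 1)
d^3K/dt^3 = -88/(8*t^3 - 12*t^2 + 6*t - 1)
d^4K/dt^4 = 528/(16*t^4 - 32*t^3 + 24*t^2 - 8*t + 1)
d^5K/dt^5 = -4224/(32*t^5 - 80*t^4 + 80*t^3 - 40*t^2 + 10*t - 1)

κ_5 = d^5K/dt^5 |_{t=0} = 4224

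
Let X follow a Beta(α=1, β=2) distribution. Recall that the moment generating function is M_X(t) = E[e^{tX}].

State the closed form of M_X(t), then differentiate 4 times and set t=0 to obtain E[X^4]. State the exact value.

M_X(t) = ₁F₁(1; 3; t)
dM/dt = ₁F₁(2; 4; t)/3
d^2M/dt^2 = ₁F₁(3; 5; t)/6
d^3M/dt^3 = ₁F₁(4; 6; t)/10
d^4M/dt^4 = ₁F₁(5; 7; t)/15

E[X^4] = d^4M/dt^4 |_{t=0} = 1/15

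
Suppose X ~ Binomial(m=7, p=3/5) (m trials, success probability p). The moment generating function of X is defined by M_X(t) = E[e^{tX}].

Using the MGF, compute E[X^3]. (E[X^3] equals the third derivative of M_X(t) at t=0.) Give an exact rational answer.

E[X^3] = M′′′(0) = 2373/25

M_X(t) = (3*e^(t)/5 + 2/5)^7
M′(t) = 15309*e^(7*t)/78125 + 61236*e^(6*t)/78125 + 20412*e^(5*t)/15625 + 18144*e^(4*t)/15625 + 9072*e^(3*t)/15625 + 12096*e^(2*t)/78125 + 1344*e^(t)/78125
M′′(t) = 107163*e^(7*t)/78125 + 367416*e^(6*t)/78125 + 20412*e^(5*t)/3125 + 72576*e^(4*t)/15625 + 27216*e^(3*t)/15625 + 24192*e^(2*t)/78125 + 1344*e^(t)/78125
M′′′(t) = 750141*e^(7*t)/78125 + 2204496*e^(6*t)/78125 + 20412*e^(5*t)/625 + 290304*e^(4*t)/15625 + 81648*e^(3*t)/15625 + 48384*e^(2*t)/78125 + 1344*e^(t)/78125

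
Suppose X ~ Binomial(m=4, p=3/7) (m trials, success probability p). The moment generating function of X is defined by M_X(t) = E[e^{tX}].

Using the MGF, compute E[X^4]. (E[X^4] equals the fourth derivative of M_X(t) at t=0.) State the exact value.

M_X(t) = (3*e^(t)/7 + 4/7)^4
M′(t) = 324*e^(4*t)/2401 + 1296*e^(3*t)/2401 + 1728*e^(2*t)/2401 + 768*e^(t)/2401
M′′(t) = 1296*e^(4*t)/2401 + 3888*e^(3*t)/2401 + 3456*e^(2*t)/2401 + 768*e^(t)/2401
M′′′(t) = 5184*e^(4*t)/2401 + 11664*e^(3*t)/2401 + 6912*e^(2*t)/2401 + 768*e^(t)/2401
M′′′′(t) = 20736*e^(4*t)/2401 + 34992*e^(3*t)/2401 + 13824*e^(2*t)/2401 + 768*e^(t)/2401

E[X^4] = M′′′′(0) = 70320/2401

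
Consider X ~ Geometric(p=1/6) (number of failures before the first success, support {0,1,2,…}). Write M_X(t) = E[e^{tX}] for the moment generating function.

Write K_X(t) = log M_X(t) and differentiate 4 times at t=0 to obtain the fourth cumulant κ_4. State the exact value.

κ_4 = D^4[K](0) = 5430

M_X(t) = 1/(6*(1 - 5*e^(t)/6))
K_X(t) = log M_X(t) = -log(1 - 5*e^(t)/6) - log(6)
D^4[K](t) = (750*e^(3*t) + 3600*e^(2*t) + 1080*e^(t))/(625*e^(4*t) - 3000*e^(3*t) + 5400*e^(2*t) - 4320*e^(t) + 1296)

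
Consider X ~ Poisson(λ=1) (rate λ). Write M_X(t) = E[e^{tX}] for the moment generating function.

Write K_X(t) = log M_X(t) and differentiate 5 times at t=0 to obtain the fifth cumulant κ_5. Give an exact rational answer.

M_X(t) = e^(e^(t) - 1)
K_X(t) = log M_X(t) = e^(t) - 1
K^(5)(t) = e^(t)

κ_5 = K^(5)(0) = 1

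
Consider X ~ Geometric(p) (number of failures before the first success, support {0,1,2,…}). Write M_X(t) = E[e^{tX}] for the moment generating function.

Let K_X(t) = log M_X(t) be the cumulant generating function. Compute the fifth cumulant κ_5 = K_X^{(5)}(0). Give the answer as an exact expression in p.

κ_5 = D^5[K](0) = (p^4 - 15*p^3 + 50*p^2 - 60*p + 24)/p^5

M_X(t) = p/(-(1 - p)*e^(t) + 1)
K_X(t) = log M_X(t) = log(p) - log(-(1 - p)*e^(t) + 1)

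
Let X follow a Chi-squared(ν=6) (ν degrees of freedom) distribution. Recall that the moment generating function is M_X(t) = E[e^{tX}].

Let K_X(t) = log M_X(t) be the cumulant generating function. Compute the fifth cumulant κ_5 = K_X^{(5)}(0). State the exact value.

M_X(t) = (1 - 2*t)^(-3)
K_X(t) = log M_X(t) = -3*log(1 - 2*t)
K^(5)(t) = -2304/(32*t^5 - 80*t^4 + 80*t^3 - 40*t^2 + 10*t - 1)

κ_5 = K^(5)(0) = 2304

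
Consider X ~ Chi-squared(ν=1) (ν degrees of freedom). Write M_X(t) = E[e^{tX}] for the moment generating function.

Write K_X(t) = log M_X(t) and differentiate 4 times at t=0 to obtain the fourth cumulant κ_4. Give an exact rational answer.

κ_4 = D^4[K](0) = 48

M_X(t) = 1/√(1 - 2*t)
K_X(t) = log M_X(t) = -log(1 - 2*t)/2
D^4[K](t) = 48/(16*t^4 - 32*t^3 + 24*t^2 - 8*t + 1)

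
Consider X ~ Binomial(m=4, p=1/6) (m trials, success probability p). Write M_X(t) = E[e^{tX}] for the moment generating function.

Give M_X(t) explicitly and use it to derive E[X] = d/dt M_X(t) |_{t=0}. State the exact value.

M_X(t) = (e^(t)/6 + 5/6)^4
M′(t) = e^(4*t)/324 + 5*e^(3*t)/108 + 25*e^(2*t)/108 + 125*e^(t)/324

E[X] = M′(0) = 2/3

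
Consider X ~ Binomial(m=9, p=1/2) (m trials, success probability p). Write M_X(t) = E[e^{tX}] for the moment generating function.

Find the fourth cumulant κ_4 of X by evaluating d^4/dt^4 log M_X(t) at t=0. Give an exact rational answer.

κ_4 = D^4[K](0) = -9/8

M_X(t) = (e^(t)/2 + 1/2)^9
K_X(t) = log M_X(t) = 9*log(e^(t)/2 + 1/2)
D^4[K](t) = (9*e^(3*t) - 36*e^(2*t) + 9*e^(t))/(e^(4*t) + 4*e^(3*t) + 6*e^(2*t) + 4*e^(t) + 1)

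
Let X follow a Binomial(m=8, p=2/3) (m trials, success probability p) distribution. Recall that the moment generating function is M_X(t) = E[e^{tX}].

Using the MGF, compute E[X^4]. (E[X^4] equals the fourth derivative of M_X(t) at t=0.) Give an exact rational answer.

M_X(t) = (2*e^(t)/3 + 1/3)^8
M^(4)(t) = 1048576*e^(8*t)/6561 + 2458624*e^(7*t)/6561 + 28672*e^(6*t)/81 + 1120000*e^(5*t)/6561 + 286720*e^(4*t)/6561 + 448*e^(3*t)/81 + 1792*e^(2*t)/6561 + 16*e^(t)/6561

E[X^4] = M^(4)(0) = 29936/27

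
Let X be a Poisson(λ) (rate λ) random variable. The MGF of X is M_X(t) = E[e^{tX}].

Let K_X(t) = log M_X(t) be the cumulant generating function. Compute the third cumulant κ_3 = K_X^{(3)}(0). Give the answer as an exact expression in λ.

κ_3 = D^3[K](0) = λ

M_X(t) = e^(λ*(e^(t) - 1))
K_X(t) = log M_X(t) = λ*(e^(t) - 1)
D^3[K](t) = λ*e^(t)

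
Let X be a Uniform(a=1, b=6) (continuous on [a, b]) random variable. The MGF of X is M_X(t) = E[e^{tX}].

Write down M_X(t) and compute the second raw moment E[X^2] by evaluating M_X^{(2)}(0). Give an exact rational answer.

E[X^2] = D^2[M](0) = 43/3

M_X(t) = (e^(6*t) - e^(t))/(5*t)
D^2[M](t) = (36*t^2*e^(6*t) - t^2*e^(t) - 12*t*e^(6*t) + 2*t*e^(t) + 2*e^(6*t) - 2*e^(t))/(5*t^3)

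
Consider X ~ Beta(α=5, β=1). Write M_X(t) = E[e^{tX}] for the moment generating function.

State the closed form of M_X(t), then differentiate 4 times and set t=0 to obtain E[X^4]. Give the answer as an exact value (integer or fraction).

E[X^4] = d^4M/dt^4 |_{t=0} = 5/9

M_X(t) = ₁F₁(5; 6; t)
dM/dt = 5*₁F₁(6; 7; t)/6
d^2M/dt^2 = 5*₁F₁(7; 8; t)/7
d^3M/dt^3 = 5*₁F₁(8; 9; t)/8
d^4M/dt^4 = 5*₁F₁(9; 10; t)/9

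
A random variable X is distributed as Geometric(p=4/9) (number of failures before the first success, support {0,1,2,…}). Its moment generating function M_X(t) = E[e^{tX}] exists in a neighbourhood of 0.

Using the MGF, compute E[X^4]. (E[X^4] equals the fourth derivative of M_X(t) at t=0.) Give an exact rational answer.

M_X(t) = 4/(9*(1 - 5*e^(t)/9))
M^(4)(t) = (-2500*e^(4*t) - 49500*e^(3*t) - 89100*e^(2*t) - 14580*e^(t))/(3125*e^(5*t) - 28125*e^(4*t) + 101250*e^(3*t) - 182250*e^(2*t) + 164025*e^(t) - 59049)

E[X^4] = M^(4)(0) = 4865/32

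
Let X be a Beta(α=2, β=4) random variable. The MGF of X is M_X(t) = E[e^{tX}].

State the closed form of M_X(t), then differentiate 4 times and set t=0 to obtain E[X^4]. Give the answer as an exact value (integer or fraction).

M_X(t) = ₁F₁(2; 6; t)
D^4[M](t) = 5*₁F₁(6; 10; t)/126

E[X^4] = D^4[M](0) = 5/126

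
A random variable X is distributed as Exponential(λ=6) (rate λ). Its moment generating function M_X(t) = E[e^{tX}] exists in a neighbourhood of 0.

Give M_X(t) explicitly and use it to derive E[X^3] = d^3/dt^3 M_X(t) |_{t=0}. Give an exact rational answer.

E[X^3] = M′′′(0) = 1/36

M_X(t) = 6/(6 - t)
M′(t) = 6/(t^2 - 12*t + 36)
M′′(t) = -12/(t^3 - 18*t^2 + 108*t - 216)
M′′′(t) = 36/(t^4 - 24*t^3 + 216*t^2 - 864*t + 1296)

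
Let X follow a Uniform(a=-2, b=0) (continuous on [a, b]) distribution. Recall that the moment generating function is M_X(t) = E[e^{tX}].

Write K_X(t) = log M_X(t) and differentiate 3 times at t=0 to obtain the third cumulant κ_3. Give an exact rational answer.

κ_3 = K^(3)(0) = 0

M_X(t) = (1 - e^(-2*t))/(2*t)
K_X(t) = log M_X(t) = -log(t) + log(1 - e^(-2*t)) - log(2)
K^(3)(t) = (8*t^3*e^(4*t) + 8*t^3*e^(2*t) - 2*e^(6*t) + 6*e^(4*t) - 6*e^(2*t) + 2)/(t^3*e^(6*t) - 3*t^3*e^(4*t) + 3*t^3*e^(2*t) - t^3)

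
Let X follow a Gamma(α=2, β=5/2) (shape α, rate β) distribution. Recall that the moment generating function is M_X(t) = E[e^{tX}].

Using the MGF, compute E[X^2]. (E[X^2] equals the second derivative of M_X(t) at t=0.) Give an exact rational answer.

M_X(t) = 25/(4*(5/2 - t)^2)
M′(t) = -100/(8*t^3 - 60*t^2 + 150*t - 125)
M′′(t) = 600/(16*t^4 - 160*t^3 + 600*t^2 - 1000*t + 625)

E[X^2] = M′′(0) = 24/25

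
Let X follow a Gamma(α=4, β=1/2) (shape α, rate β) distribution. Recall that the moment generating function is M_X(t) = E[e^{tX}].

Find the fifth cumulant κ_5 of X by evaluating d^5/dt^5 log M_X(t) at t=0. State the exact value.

κ_5 = d^5K/dt^5 |_{t=0} = 3072

M_X(t) = 1/(16*(1/2 - t)^4)
K_X(t) = log M_X(t) = -4*log(1/2 - t) - 4*log(2)
dK/dt = -8/(2*t - 1)
d^2K/dt^2 = 16/(4*t^2 - 4*t + 1)
d^3K/dt^3 = -64/(8*t^3 - 12*t^2 + 6*t - 1)
d^4K/dt^4 = 384/(16*t^4 - 32*t^3 + 24*t^2 - 8*t + 1)
d^5K/dt^5 = -3072/(32*t^5 - 80*t^4 + 80*t^3 - 40*t^2 + 10*t - 1)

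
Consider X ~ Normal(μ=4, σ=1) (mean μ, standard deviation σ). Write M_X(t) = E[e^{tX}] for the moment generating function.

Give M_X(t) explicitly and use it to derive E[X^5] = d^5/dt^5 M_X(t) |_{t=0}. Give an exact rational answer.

E[X^5] = M^(5)(0) = 1724

M_X(t) = e^(t^2/2 + 4*t)
M^(5)(t) = t^5*e^(4*t)*e^(t^2/2) + 20*t^4*e^(4*t)*e^(t^2/2) + 170*t^3*e^(4*t)*e^(t^2/2) + 760*t^2*e^(4*t)*e^(t^2/2) + 1775*t*e^(4*t)*e^(t^2/2) + 1724*e^(4*t)*e^(t^2/2)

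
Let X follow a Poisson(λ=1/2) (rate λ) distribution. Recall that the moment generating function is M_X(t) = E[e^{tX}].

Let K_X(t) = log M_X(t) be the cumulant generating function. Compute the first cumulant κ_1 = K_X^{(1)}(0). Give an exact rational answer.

κ_1 = dK/dt |_{t=0} = 1/2

M_X(t) = e^(e^(t)/2 - 1/2)
K_X(t) = log M_X(t) = e^(t)/2 - 1/2
dK/dt = e^(t)/2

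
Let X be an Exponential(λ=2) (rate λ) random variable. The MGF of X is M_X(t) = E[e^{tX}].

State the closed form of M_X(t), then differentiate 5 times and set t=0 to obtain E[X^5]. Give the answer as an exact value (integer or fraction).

E[X^5] = M^(5)(0) = 15/4

M_X(t) = 2/(2 - t)
M^(5)(t) = 240/(t^6 - 12*t^5 + 60*t^4 - 160*t^3 + 240*t^2 - 192*t + 64)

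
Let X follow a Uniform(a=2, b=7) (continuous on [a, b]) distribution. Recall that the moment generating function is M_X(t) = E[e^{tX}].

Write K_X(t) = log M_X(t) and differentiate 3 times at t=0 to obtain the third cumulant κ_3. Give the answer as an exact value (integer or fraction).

κ_3 = K′′′(0) = 0

M_X(t) = (e^(7*t) - e^(2*t))/(5*t)
K_X(t) = log M_X(t) = -log(t) + log(e^(7*t) - e^(2*t)) - log(5)
K′(t) = (7*t*e^(5*t) - 2*t - e^(5*t) + 1)/(t*e^(5*t) - t)
K′′(t) = (-25*t^2*e^(5*t) + e^(10*t) - 2*e^(5*t) + 1)/(t^2*e^(10*t) - 2*t^2*e^(5*t) + t^2)
K′′′(t) = (125*t^3*e^(10*t) + 125*t^3*e^(5*t) - 2*e^(15*t) + 6*e^(10*t) - 6*e^(5*t) + 2)/(t^3*e^(15*t) - 3*t^3*e^(10*t) + 3*t^3*e^(5*t) - t^3)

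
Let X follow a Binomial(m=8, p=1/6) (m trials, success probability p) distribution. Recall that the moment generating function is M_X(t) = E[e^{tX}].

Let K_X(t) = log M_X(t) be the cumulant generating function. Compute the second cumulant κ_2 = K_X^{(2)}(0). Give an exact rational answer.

κ_2 = K^(2)(0) = 10/9

M_X(t) = (e^(t)/6 + 5/6)^8
K_X(t) = log M_X(t) = 8*log(e^(t)/6 + 5/6)
K^(2)(t) = 40*e^(t)/(e^(2*t) + 10*e^(t) + 25)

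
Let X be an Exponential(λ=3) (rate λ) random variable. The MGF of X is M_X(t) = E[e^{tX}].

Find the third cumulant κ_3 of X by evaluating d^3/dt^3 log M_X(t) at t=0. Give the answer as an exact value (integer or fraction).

κ_3 = K^(3)(0) = 2/27

M_X(t) = 3/(3 - t)
K_X(t) = log M_X(t) = -log(3 - t) + log(3)
K^(3)(t) = -2/(t^3 - 9*t^2 + 27*t - 27)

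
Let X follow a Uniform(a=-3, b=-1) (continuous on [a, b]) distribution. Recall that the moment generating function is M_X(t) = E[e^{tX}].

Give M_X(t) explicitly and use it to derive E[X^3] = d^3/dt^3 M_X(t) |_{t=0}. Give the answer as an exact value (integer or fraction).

E[X^3] = M′′′(0) = -10

M_X(t) = (e^(-t) - e^(-3*t))/(2*t)
M′(t) = (-t*e^(2*t) + 3*t - e^(2*t) + 1)*e^(-3*t)/(2*t^2)
M′′(t) = (t^2*e^(2*t) - 9*t^2 + 2*t*e^(2*t) - 6*t + 2*e^(2*t) - 2)*e^(-3*t)/(2*t^3)
M′′′(t) = (-t^3*e^(2*t) + 27*t^3 - 3*t^2*e^(2*t) + 27*t^2 - 6*t*e^(2*t) + 18*t - 6*e^(2*t) + 6)*e^(-3*t)/(2*t^4)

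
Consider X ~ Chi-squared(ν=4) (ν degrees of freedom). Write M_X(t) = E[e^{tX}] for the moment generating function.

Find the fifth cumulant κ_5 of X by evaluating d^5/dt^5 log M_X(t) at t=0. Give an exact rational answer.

M_X(t) = (1 - 2*t)^(-2)
K_X(t) = log M_X(t) = -2*log(1 - 2*t)
dK/dt = -4/(2*t - 1)
d^2K/dt^2 = 8/(4*t^2 - 4*t + 1)
d^3K/dt^3 = -32/(8*t^3 - 12*t^2 + 6*t - 1)
d^4K/dt^4 = 192/(16*t^4 - 32*t^3 + 24*t^2 - 8*t + 1)
d^5K/dt^5 = -1536/(32*t^5 - 80*t^4 + 80*t^3 - 40*t^2 + 10*t - 1)

κ_5 = d^5K/dt^5 |_{t=0} = 1536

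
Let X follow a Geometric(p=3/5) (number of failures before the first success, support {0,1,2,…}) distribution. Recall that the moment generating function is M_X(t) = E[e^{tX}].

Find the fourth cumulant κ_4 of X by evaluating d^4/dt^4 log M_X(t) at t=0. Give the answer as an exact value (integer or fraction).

κ_4 = d^4K/dt^4 |_{t=0} = 230/27

M_X(t) = 3/(5*(1 - 2*e^(t)/5))
K_X(t) = log M_X(t) = -log(1 - 2*e^(t)/5) - log(5) + log(3)
dK/dt = -2*e^(t)/(2*e^(t) - 5)
d^2K/dt^2 = 10*e^(t)/(4*e^(2*t) - 20*e^(t) + 25)
d^3K/dt^3 = (-20*e^(2*t) - 50*e^(t))/(8*e^(3*t) - 60*e^(2*t) + 150*e^(t) - 125)
d^4K/dt^4 = (40*e^(3*t) + 400*e^(2*t) + 250*e^(t))/(16*e^(4*t) - 160*e^(3*t) + 600*e^(2*t) - 1000*e^(t) + 625)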